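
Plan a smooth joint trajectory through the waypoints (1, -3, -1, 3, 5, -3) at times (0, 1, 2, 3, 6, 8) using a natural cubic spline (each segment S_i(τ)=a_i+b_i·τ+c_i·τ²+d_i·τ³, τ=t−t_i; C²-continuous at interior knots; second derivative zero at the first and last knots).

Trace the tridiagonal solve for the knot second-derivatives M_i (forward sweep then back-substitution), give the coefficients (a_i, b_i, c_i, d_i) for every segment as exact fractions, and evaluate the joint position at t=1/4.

  seg 0: a=1 b=-16748/3075 c=0 d=4448/3075
  seg 1: a=-3 b=-3404/3075 c=4448/1025 d=-758/615
  seg 2: a=-1 b=11914/3075 c=658/1025 d=-1588/3075
  seg 3: a=3 b=11098/3075 c=-186/205 d=-226/9225
  seg 4: a=5 b=-7676/3075 c=-1156/1025 d=578/3075
S(1/4) = -139/410

Δ: Δ0=-4, Δ1=2, Δ2=4, Δ3=2/3, Δ4=-4
row 1: diag=4, rhs=36; c'=1/4, d'=9
row 2: denom=4−1·1/4=15/4; d'=(12−1·9)/(15/4)=4/5
row 3: denom=8−1·4/15=116/15; d'=(-20−1·4/5)/(116/15)=-78/29
row 4: denom=10−3·45/116=1025/116; d'=(-28−3·-78/29)/(1025/116)=-2312/1025
back: M4=-2312/1025
back: M3=-78/29−45/116·-2312/1025=-372/205
back: M2=4/5−4/15·-372/205=1316/1025
back: M1=9−1/4·1316/1025=8896/1025
M: M0=0, M1=8896/1025, M2=1316/1025, M3=-372/205, M4=-2312/1025, M5=0
seg 0: a=1, c=M0/2=0, d=(M1−M0)/(6·1)=4448/3075, b=Δ0−h0·(2M0+M1)/6=-16748/3075
seg 1: a=-3, c=M1/2=4448/1025, d=(M2−M1)/(6·1)=-758/615, b=Δ1−h1·(2M1+M2)/6=-3404/3075
seg 2: a=-1, c=M2/2=658/1025, d=(M3−M2)/(6·1)=-1588/3075, b=Δ2−h2·(2M2+M3)/6=11914/3075
seg 3: a=3, c=M3/2=-186/205, d=(M4−M3)/(6·3)=-226/9225, b=Δ3−h3·(2M3+M4)/6=11098/3075
seg 4: a=5, c=M4/2=-1156/1025, d=(M5−M4)/(6·2)=578/3075, b=Δ4−h4·(2M4+M5)/6=-7676/3075
t_q=1/4 → seg 0, τ=1/4; S=1+-16748/3075·τ+0·τ²+4448/3075·τ³=-139/410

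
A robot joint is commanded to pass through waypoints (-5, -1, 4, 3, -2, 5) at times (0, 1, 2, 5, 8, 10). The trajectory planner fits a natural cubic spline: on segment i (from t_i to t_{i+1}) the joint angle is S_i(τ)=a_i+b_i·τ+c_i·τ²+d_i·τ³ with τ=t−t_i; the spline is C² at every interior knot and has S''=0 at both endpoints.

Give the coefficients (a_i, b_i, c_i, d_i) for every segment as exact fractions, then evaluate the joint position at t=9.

  seg 0: a=-5 b=93/26 c=0 d=11/26
  seg 1: a=-1 b=63/13 c=33/26 d=-29/26
  seg 2: a=4 b=105/26 c=-27/13 d=145/702
  seg 3: a=3 b=-37/13 c=-17/78 d=11/54
  seg 4: a=-2 b=35/26 c=21/13 d=-7/26
S(9) = 9/13

Δ: Δ0=4, Δ1=5, Δ2=-1/3, Δ3=-5/3, Δ4=7/2
row 1: diag=4, rhs=6; c'=1/4, d'=3/2
row 2: denom=8−1·1/4=31/4; d'=(-32−1·3/2)/(31/4)=-134/31
row 3: denom=12−3·12/31=336/31; d'=(-8−3·-134/31)/(336/31)=11/24
row 4: denom=10−3·31/112=1027/112; d'=(31−3·11/24)/(1027/112)=42/13
back: M4=42/13
back: M3=11/24−31/112·42/13=-17/39
back: M2=-134/31−12/31·-17/39=-54/13
back: M1=3/2−1/4·-54/13=33/13
M: M0=0, M1=33/13, M2=-54/13, M3=-17/39, M4=42/13, M5=0
seg 0: a=-5, c=M0/2=0, d=(M1−M0)/(6·1)=11/26, b=Δ0−h0·(2M0+M1)/6=93/26
seg 1: a=-1, c=M1/2=33/26, d=(M2−M1)/(6·1)=-29/26, b=Δ1−h1·(2M1+M2)/6=63/13
seg 2: a=4, c=M2/2=-27/13, d=(M3−M2)/(6·3)=145/702, b=Δ2−h2·(2M2+M3)/6=105/26
seg 3: a=3, c=M3/2=-17/78, d=(M4−M3)/(6·3)=11/54, b=Δ3−h3·(2M3+M4)/6=-37/13
seg 4: a=-2, c=M4/2=21/13, d=(M5−M4)/(6·2)=-7/26, b=Δ4−h4·(2M4+M5)/6=35/26
t_q=9 → seg 4, τ=1; S=-2+35/26·τ+21/13·τ²+-7/26·τ³=9/13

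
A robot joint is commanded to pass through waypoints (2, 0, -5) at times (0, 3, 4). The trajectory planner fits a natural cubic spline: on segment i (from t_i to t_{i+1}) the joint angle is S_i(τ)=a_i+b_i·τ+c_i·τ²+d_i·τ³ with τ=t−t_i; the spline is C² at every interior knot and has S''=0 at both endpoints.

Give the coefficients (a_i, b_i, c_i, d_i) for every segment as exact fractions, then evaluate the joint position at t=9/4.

  seg 0: a=2 b=23/24 c=0 d=-13/72
  seg 1: a=0 b=-47/12 c=-13/8 d=13/24
S(9/4) = 1075/512

Δ: Δ0=-2/3, Δ1=-5
row 1: diag=8, rhs=-26; c'=1/8, d'=-13/4
back: M1=-13/4
M: M0=0, M1=-13/4, M2=0
seg 0: a=2, c=M0/2=0, d=(M1−M0)/(6·3)=-13/72, b=Δ0−h0·(2M0+M1)/6=23/24
seg 1: a=0, c=M1/2=-13/8, d=(M2−M1)/(6·1)=13/24, b=Δ1−h1·(2M1+M2)/6=-47/12
t_q=9/4 → seg 0, τ=9/4; S=2+23/24·τ+0·τ²+-13/72·τ³=1075/512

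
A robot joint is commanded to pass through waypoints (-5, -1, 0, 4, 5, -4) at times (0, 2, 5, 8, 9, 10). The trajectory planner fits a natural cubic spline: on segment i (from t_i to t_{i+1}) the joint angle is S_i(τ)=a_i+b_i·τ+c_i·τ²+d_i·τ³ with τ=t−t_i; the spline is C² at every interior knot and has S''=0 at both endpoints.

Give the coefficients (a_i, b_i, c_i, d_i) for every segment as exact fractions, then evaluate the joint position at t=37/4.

  seg 0: a=-5 b=7312/3081 c=0 d=-575/6162
  seg 1: a=-1 b=3862/3081 c=-575/1027 d=20/237
  seg 2: a=0 b=532/3081 c=205/1027 d=577/9243
  seg 3: a=4 b=9415/3081 c=782/1027 d=-8680/3081
  seg 4: a=5 b=-11933/3081 c=-7898/1027 d=7898/3081
S(37/4) = 118019/32864

Δ: Δ0=2, Δ1=1/3, Δ2=4/3, Δ3=1, Δ4=-9
row 1: diag=10, rhs=-10; c'=3/10, d'=-1
row 2: denom=12−3·3/10=111/10; d'=(6−3·-1)/(111/10)=30/37
row 3: denom=8−3·10/37=266/37; d'=(-2−3·30/37)/(266/37)=-82/133
row 4: denom=4−1·37/266=1027/266; d'=(-60−1·-82/133)/(1027/266)=-15796/1027
back: M4=-15796/1027
back: M3=-82/133−37/266·-15796/1027=1564/1027
back: M2=30/37−10/37·1564/1027=410/1027
back: M1=-1−3/10·410/1027=-1150/1027
M: M0=0, M1=-1150/1027, M2=410/1027, M3=1564/1027, M4=-15796/1027, M5=0
seg 0: a=-5, c=M0/2=0, d=(M1−M0)/(6·2)=-575/6162, b=Δ0−h0·(2M0+M1)/6=7312/3081
seg 1: a=-1, c=M1/2=-575/1027, d=(M2−M1)/(6·3)=20/237, b=Δ1−h1·(2M1+M2)/6=3862/3081
seg 2: a=0, c=M2/2=205/1027, d=(M3−M2)/(6·3)=577/9243, b=Δ2−h2·(2M2+M3)/6=532/3081
seg 3: a=4, c=M3/2=782/1027, d=(M4−M3)/(6·1)=-8680/3081, b=Δ3−h3·(2M3+M4)/6=9415/3081
seg 4: a=5, c=M4/2=-7898/1027, d=(M5−M4)/(6·1)=7898/3081, b=Δ4−h4·(2M4+M5)/6=-11933/3081
t_q=37/4 → seg 4, τ=1/4; S=5+-11933/3081·τ+-7898/1027·τ²+7898/3081·τ³=118019/32864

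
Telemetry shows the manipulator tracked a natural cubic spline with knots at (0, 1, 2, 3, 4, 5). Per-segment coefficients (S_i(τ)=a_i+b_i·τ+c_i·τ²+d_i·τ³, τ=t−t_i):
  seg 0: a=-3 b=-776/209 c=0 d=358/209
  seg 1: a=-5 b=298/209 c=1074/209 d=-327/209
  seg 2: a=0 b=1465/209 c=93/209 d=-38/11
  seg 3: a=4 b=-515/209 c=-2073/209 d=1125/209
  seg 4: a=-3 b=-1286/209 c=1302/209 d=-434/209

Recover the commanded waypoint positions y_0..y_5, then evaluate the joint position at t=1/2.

y_0=-3 y_1=-5 y_2=0 y_3=4 y_4=-3 y_5=-5
S(1/2) = -3881/836

y_0 = S_0(0) = a_0 = -3
y_1 = S_1(0) = a_1 = -5
y_2 = S_2(0) = a_2 = 0
y_3 = S_3(0) = a_3 = 4
y_4 = S_4(0) = a_4 = -3
y_5 = S_4(1) = -5
t_q=1/2 is in segment 0 (τ=1/2); S_0(τ)=-3881/836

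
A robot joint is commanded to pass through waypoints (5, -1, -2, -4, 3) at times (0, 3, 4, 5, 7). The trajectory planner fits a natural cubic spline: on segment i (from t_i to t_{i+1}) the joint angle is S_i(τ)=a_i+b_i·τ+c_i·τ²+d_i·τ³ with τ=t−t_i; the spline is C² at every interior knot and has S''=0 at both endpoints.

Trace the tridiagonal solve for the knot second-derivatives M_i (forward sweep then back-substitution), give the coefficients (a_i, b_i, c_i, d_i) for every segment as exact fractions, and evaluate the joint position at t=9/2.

Δ: Δ0=-2, Δ1=-1, Δ2=-2, Δ3=7/2
row 1: diag=8, rhs=6; c'=1/8, d'=3/4
row 2: denom=4−1·1/8=31/8; d'=(-6−1·3/4)/(31/8)=-54/31
row 3: denom=6−1·8/31=178/31; d'=(33−1·-54/31)/(178/31)=1077/178
back: M3=1077/178
back: M2=-54/31−8/31·1077/178=-294/89
back: M1=3/4−1/8·-294/89=207/178
M: M0=0, M1=207/178, M2=-294/89, M3=1077/178, M4=0
seg 0: a=5, c=M0/2=0, d=(M1−M0)/(6·3)=23/356, b=Δ0−h0·(2M0+M1)/6=-919/356
seg 1: a=-1, c=M1/2=207/356, d=(M2−M1)/(6·1)=-265/356, b=Δ1−h1·(2M1+M2)/6=-149/178
seg 2: a=-2, c=M2/2=-147/89, d=(M3−M2)/(6·1)=555/356, b=Δ2−h2·(2M2+M3)/6=-679/356
seg 3: a=-4, c=M3/2=1077/356, d=(M4−M3)/(6·2)=-359/712, b=Δ3−h3·(2M3+M4)/6=-95/178
t_q=9/2 → seg 2, τ=1/2; S=-2+-679/356·τ+-147/89·τ²+555/356·τ³=-9033/2848

  seg 0: a=5 b=-919/356 c=0 d=23/356
  seg 1: a=-1 b=-149/178 c=207/356 d=-265/356
  seg 2: a=-2 b=-679/356 c=-147/89 d=555/356
  seg 3: a=-4 b=-95/178 c=1077/356 d=-359/712
S(9/2) = -9033/2848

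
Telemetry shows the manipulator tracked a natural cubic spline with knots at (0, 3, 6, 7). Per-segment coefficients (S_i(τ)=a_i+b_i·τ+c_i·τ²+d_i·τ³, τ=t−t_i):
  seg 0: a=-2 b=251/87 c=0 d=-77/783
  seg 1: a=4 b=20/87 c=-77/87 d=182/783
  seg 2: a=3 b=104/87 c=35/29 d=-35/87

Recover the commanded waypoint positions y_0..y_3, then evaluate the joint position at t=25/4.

y_0=-2 y_1=4 y_2=3 y_3=5
S(25/4) = 6251/1856

y_0 = S_0(0) = a_0 = -2
y_1 = S_1(0) = a_1 = 4
y_2 = S_2(0) = a_2 = 3
y_3 = S_2(1) = 5
t_q=25/4 is in segment 2 (τ=1/4); S_2(τ)=6251/1856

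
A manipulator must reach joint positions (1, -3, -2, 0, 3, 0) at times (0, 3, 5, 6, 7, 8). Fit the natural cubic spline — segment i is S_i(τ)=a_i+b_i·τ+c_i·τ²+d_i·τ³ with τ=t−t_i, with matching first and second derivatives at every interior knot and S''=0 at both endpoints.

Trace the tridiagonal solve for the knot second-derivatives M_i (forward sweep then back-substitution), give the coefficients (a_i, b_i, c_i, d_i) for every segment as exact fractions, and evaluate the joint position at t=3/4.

  seg 0: a=1 b=-2197/1200 c=0 d=199/3600
  seg 1: a=-3 b=-203/600 c=199/400 d=-47/1200
  seg 2: a=-2 b=709/600 c=21/80 d=667/1200
  seg 3: a=0 b=4049/1200 c=193/100 d=-553/240
  seg 4: a=3 b=193/600 c=-1993/400 d=1993/1200
S(3/4) = -1791/5120

Δ: Δ0=-4/3, Δ1=1/2, Δ2=2, Δ3=3, Δ4=-3
row 1: diag=10, rhs=11; c'=1/5, d'=11/10
row 2: denom=6−2·1/5=28/5; d'=(9−2·11/10)/(28/5)=17/14
row 3: denom=4−1·5/28=107/28; d'=(6−1·17/14)/(107/28)=134/107
row 4: denom=4−1·28/107=400/107; d'=(-36−1·134/107)/(400/107)=-1993/200
back: M4=-1993/200
back: M3=134/107−28/107·-1993/200=193/50
back: M2=17/14−5/28·193/50=21/40
back: M1=11/10−1/5·21/40=199/200
M: M0=0, M1=199/200, M2=21/40, M3=193/50, M4=-1993/200, M5=0
seg 0: a=1, c=M0/2=0, d=(M1−M0)/(6·3)=199/3600, b=Δ0−h0·(2M0+M1)/6=-2197/1200
seg 1: a=-3, c=M1/2=199/400, d=(M2−M1)/(6·2)=-47/1200, b=Δ1−h1·(2M1+M2)/6=-203/600
seg 2: a=-2, c=M2/2=21/80, d=(M3−M2)/(6·1)=667/1200, b=Δ2−h2·(2M2+M3)/6=709/600
seg 3: a=0, c=M3/2=193/100, d=(M4−M3)/(6·1)=-553/240, b=Δ3−h3·(2M3+M4)/6=4049/1200
seg 4: a=3, c=M4/2=-1993/400, d=(M5−M4)/(6·1)=1993/1200, b=Δ4−h4·(2M4+M5)/6=193/600
t_q=3/4 → seg 0, τ=3/4; S=1+-2197/1200·τ+0·τ²+199/3600·τ³=-1791/5120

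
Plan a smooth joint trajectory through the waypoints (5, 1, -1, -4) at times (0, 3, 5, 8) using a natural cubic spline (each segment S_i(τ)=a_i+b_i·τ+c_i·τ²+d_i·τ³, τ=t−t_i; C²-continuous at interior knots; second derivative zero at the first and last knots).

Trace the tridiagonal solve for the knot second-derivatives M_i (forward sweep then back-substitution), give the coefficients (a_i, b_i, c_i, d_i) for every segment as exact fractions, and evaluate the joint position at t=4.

  seg 0: a=5 b=-23/16 c=0 d=5/432
  seg 1: a=1 b=-9/8 c=5/48 d=-1/48
  seg 2: a=-1 b=-23/24 c=-1/48 d=1/432
S(4) = -1/24

Δ: Δ0=-4/3, Δ1=-1, Δ2=-1
row 1: diag=10, rhs=2; c'=1/5, d'=1/5
row 2: denom=10−2·1/5=48/5; d'=(0−2·1/5)/(48/5)=-1/24
back: M2=-1/24
back: M1=1/5−1/5·-1/24=5/24
M: M0=0, M1=5/24, M2=-1/24, M3=0
seg 0: a=5, c=M0/2=0, d=(M1−M0)/(6·3)=5/432, b=Δ0−h0·(2M0+M1)/6=-23/16
seg 1: a=1, c=M1/2=5/48, d=(M2−M1)/(6·2)=-1/48, b=Δ1−h1·(2M1+M2)/6=-9/8
seg 2: a=-1, c=M2/2=-1/48, d=(M3−M2)/(6·3)=1/432, b=Δ2−h2·(2M2+M3)/6=-23/24
t_q=4 → seg 1, τ=1; S=1+-9/8·τ+5/48·τ²+-1/48·τ³=-1/24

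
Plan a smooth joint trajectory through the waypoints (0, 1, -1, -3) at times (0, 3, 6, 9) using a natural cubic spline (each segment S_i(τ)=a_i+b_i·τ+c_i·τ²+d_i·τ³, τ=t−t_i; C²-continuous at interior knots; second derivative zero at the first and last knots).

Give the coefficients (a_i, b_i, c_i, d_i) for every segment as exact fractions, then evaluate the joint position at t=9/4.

  seg 0: a=0 b=3/5 c=0 d=-4/135
  seg 1: a=1 b=-1/5 c=-4/15 d=1/27
  seg 2: a=-1 b=-4/5 c=1/15 d=-1/135
S(9/4) = 81/80

Δ: Δ0=1/3, Δ1=-2/3, Δ2=-2/3
row 1: diag=12, rhs=-6; c'=1/4, d'=-1/2
row 2: denom=12−3·1/4=45/4; d'=(0−3·-1/2)/(45/4)=2/15
back: M2=2/15
back: M1=-1/2−1/4·2/15=-8/15
M: M0=0, M1=-8/15, M2=2/15, M3=0
seg 0: a=0, c=M0/2=0, d=(M1−M0)/(6·3)=-4/135, b=Δ0−h0·(2M0+M1)/6=3/5
seg 1: a=1, c=M1/2=-4/15, d=(M2−M1)/(6·3)=1/27, b=Δ1−h1·(2M1+M2)/6=-1/5
seg 2: a=-1, c=M2/2=1/15, d=(M3−M2)/(6·3)=-1/135, b=Δ2−h2·(2M2+M3)/6=-4/5
t_q=9/4 → seg 0, τ=9/4; S=0+3/5·τ+0·τ²+-4/135·τ³=81/80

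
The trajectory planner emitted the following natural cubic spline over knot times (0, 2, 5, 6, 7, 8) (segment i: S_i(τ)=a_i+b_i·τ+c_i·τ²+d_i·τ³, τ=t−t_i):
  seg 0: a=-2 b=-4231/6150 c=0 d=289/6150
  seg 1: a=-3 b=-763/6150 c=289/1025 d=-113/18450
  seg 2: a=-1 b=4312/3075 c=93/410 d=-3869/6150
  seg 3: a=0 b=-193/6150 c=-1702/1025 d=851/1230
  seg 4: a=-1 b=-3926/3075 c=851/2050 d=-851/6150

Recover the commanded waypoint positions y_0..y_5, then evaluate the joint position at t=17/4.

y_0=-2 y_1=-3 y_2=-1 y_3=0 y_4=-1 y_5=-2
S(17/4) = -50421/26240

y_0 = S_0(0) = a_0 = -2
y_1 = S_1(0) = a_1 = -3
y_2 = S_2(0) = a_2 = -1
y_3 = S_3(0) = a_3 = 0
y_4 = S_4(0) = a_4 = -1
y_5 = S_4(1) = -2
t_q=17/4 is in segment 1 (τ=9/4); S_1(τ)=-50421/26240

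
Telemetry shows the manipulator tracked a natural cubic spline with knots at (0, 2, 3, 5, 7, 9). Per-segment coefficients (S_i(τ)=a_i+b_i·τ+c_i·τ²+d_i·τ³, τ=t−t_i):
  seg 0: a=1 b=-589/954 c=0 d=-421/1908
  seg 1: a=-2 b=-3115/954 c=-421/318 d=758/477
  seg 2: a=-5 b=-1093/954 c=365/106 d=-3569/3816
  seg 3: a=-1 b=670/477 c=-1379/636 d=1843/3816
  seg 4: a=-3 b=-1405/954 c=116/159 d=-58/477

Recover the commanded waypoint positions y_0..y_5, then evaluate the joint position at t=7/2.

y_0 = S_0(0) = a_0 = 1
y_1 = S_1(0) = a_1 = -2
y_2 = S_2(0) = a_2 = -5
y_3 = S_3(0) = a_3 = -1
y_4 = S_4(0) = a_4 = -3
y_5 = S_4(2) = -4
t_q=7/2 is in segment 2 (τ=1/2); S_2(τ)=-49139/10176

y_0=1 y_1=-2 y_2=-5 y_3=-1 y_4=-3 y_5=-4
S(7/2) = -49139/10176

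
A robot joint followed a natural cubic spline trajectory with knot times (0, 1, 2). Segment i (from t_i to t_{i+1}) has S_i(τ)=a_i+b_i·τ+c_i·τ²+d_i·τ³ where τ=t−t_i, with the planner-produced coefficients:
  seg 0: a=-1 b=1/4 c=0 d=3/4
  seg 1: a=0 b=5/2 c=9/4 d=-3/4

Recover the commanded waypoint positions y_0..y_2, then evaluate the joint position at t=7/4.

y_0 = S_0(0) = a_0 = -1
y_1 = S_1(0) = a_1 = 0
y_2 = S_1(1) = 4
t_q=7/4 is in segment 1 (τ=3/4); S_1(τ)=723/256

y_0=-1 y_1=0 y_2=4
S(7/4) = 723/256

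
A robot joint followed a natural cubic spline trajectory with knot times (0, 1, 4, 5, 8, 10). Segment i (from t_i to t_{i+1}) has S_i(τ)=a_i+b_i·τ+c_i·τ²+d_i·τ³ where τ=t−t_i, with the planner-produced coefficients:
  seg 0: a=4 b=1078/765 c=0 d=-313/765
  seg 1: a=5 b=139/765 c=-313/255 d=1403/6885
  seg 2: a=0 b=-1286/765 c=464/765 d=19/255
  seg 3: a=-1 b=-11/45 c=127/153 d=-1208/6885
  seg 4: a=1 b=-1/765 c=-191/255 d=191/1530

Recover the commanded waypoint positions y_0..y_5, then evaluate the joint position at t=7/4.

y_0 = S_0(0) = a_0 = 4
y_1 = S_1(0) = a_1 = 5
y_2 = S_2(0) = a_2 = 0
y_3 = S_3(0) = a_3 = -1
y_4 = S_4(0) = a_4 = 1
y_5 = S_4(2) = -1
t_q=7/4 is in segment 1 (τ=3/4); S_1(τ)=24653/5440

y_0=4 y_1=5 y_2=0 y_3=-1 y_4=1 y_5=-1
S(7/4) = 24653/5440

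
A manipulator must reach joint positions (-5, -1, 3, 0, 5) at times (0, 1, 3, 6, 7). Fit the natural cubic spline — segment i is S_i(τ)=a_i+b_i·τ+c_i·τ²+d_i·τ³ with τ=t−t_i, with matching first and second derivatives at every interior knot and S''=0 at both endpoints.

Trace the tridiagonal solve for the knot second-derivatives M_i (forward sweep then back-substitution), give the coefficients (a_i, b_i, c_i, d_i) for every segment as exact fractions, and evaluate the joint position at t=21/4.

Δ: Δ0=4, Δ1=2, Δ2=-1, Δ3=5
row 1: diag=6, rhs=-12; c'=1/3, d'=-2
row 2: denom=10−2·1/3=28/3; d'=(-18−2·-2)/(28/3)=-3/2
row 3: denom=8−3·9/28=197/28; d'=(36−3·-3/2)/(197/28)=1134/197
back: M3=1134/197
back: M2=-3/2−9/28·1134/197=-660/197
back: M1=-2−1/3·-660/197=-174/197
M: M0=0, M1=-174/197, M2=-660/197, M3=1134/197, M4=0
seg 0: a=-5, c=M0/2=0, d=(M1−M0)/(6·1)=-29/197, b=Δ0−h0·(2M0+M1)/6=817/197
seg 1: a=-1, c=M1/2=-87/197, d=(M2−M1)/(6·2)=-81/394, b=Δ1−h1·(2M1+M2)/6=730/197
seg 2: a=3, c=M2/2=-330/197, d=(M3−M2)/(6·3)=299/591, b=Δ2−h2·(2M2+M3)/6=-104/197
seg 3: a=0, c=M3/2=567/197, d=(M4−M3)/(6·1)=-189/197, b=Δ3−h3·(2M3+M4)/6=607/197
t_q=21/4 → seg 2, τ=9/4; S=3+-104/197·τ+-330/197·τ²+299/591·τ³=-11415/12608

  seg 0: a=-5 b=817/197 c=0 d=-29/197
  seg 1: a=-1 b=730/197 c=-87/197 d=-81/394
  seg 2: a=3 b=-104/197 c=-330/197 d=299/591
  seg 3: a=0 b=607/197 c=567/197 d=-189/197
S(21/4) = -11415/12608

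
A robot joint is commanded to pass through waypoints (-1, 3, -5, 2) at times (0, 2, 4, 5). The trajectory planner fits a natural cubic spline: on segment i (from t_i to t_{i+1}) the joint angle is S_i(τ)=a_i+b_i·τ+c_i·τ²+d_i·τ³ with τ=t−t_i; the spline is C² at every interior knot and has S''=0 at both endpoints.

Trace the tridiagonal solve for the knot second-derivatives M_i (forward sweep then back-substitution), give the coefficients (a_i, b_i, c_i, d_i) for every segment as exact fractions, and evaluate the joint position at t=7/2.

  seg 0: a=-1 b=51/11 c=0 d=-29/44
  seg 1: a=3 b=-36/11 c=-87/22 d=79/44
  seg 2: a=-5 b=27/11 c=75/11 d=-25/11
S(7/2) = -1671/352

Δ: Δ0=2, Δ1=-4, Δ2=7
row 1: diag=8, rhs=-36; c'=1/4, d'=-9/2
row 2: denom=6−2·1/4=11/2; d'=(66−2·-9/2)/(11/2)=150/11
back: M2=150/11
back: M1=-9/2−1/4·150/11=-87/11
M: M0=0, M1=-87/11, M2=150/11, M3=0
seg 0: a=-1, c=M0/2=0, d=(M1−M0)/(6·2)=-29/44, b=Δ0−h0·(2M0+M1)/6=51/11
seg 1: a=3, c=M1/2=-87/22, d=(M2−M1)/(6·2)=79/44, b=Δ1−h1·(2M1+M2)/6=-36/11
seg 2: a=-5, c=M2/2=75/11, d=(M3−M2)/(6·1)=-25/11, b=Δ2−h2·(2M2+M3)/6=27/11
t_q=7/2 → seg 1, τ=3/2; S=3+-36/11·τ+-87/22·τ²+79/44·τ³=-1671/352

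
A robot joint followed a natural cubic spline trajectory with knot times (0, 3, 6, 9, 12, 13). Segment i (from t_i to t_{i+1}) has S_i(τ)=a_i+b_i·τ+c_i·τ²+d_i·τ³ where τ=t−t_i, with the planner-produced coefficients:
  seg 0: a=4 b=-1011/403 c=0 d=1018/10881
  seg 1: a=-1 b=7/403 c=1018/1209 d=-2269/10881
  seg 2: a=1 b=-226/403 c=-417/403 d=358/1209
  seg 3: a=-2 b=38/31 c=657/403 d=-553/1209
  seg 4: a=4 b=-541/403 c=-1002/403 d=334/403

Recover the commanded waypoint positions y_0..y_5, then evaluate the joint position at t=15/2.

y_0 = S_0(0) = a_0 = 4
y_1 = S_1(0) = a_1 = -1
y_2 = S_2(0) = a_2 = 1
y_3 = S_3(0) = a_3 = -2
y_4 = S_4(0) = a_4 = 4
y_5 = S_4(1) = 1
t_q=15/2 is in segment 2 (τ=3/2); S_2(τ)=-943/806

y_0=4 y_1=-1 y_2=1 y_3=-2 y_4=4 y_5=1
S(15/2) = -943/806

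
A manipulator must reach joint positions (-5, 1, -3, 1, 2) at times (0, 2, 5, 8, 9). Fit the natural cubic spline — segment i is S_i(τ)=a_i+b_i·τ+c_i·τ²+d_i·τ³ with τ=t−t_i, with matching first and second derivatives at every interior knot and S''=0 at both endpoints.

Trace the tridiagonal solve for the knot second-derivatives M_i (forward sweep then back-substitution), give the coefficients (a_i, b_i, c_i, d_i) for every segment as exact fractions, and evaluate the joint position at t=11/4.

  seg 0: a=-5 b=547/133 c=0 d=-37/133
  seg 1: a=1 b=103/133 c=-222/133 d=1157/3591
  seg 2: a=-3 b=-72/133 c=491/399 d=-725/3591
  seg 3: a=1 b=185/133 c=-78/133 d=26/133
S(11/4) = 6621/8512

Δ: Δ0=3, Δ1=-4/3, Δ2=4/3, Δ3=1
row 1: diag=10, rhs=-26; c'=3/10, d'=-13/5
row 2: denom=12−3·3/10=111/10; d'=(16−3·-13/5)/(111/10)=238/111
row 3: denom=8−3·10/37=266/37; d'=(-2−3·238/111)/(266/37)=-156/133
back: M3=-156/133
back: M2=238/111−10/37·-156/133=982/399
back: M1=-13/5−3/10·982/399=-444/133
M: M0=0, M1=-444/133, M2=982/399, M3=-156/133, M4=0
seg 0: a=-5, c=M0/2=0, d=(M1−M0)/(6·2)=-37/133, b=Δ0−h0·(2M0+M1)/6=547/133
seg 1: a=1, c=M1/2=-222/133, d=(M2−M1)/(6·3)=1157/3591, b=Δ1−h1·(2M1+M2)/6=103/133
seg 2: a=-3, c=M2/2=491/399, d=(M3−M2)/(6·3)=-725/3591, b=Δ2−h2·(2M2+M3)/6=-72/133
seg 3: a=1, c=M3/2=-78/133, d=(M4−M3)/(6·1)=26/133, b=Δ3−h3·(2M3+M4)/6=185/133
t_q=11/4 → seg 1, τ=3/4; S=1+103/133·τ+-222/133·τ²+1157/3591·τ³=6621/8512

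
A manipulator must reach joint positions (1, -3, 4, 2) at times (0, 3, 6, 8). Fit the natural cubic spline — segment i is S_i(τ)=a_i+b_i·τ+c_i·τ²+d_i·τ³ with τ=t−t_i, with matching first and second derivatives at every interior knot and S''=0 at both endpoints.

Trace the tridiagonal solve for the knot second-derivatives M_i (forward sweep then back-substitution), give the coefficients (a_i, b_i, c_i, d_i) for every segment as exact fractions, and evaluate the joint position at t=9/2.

Δ: Δ0=-4/3, Δ1=7/3, Δ2=-1
row 1: diag=12, rhs=22; c'=1/4, d'=11/6
row 2: denom=10−3·1/4=37/4; d'=(-20−3·11/6)/(37/4)=-102/37
back: M2=-102/37
back: M1=11/6−1/4·-102/37=280/111
M: M0=0, M1=280/111, M2=-102/37, M3=0
seg 0: a=1, c=M0/2=0, d=(M1−M0)/(6·3)=140/999, b=Δ0−h0·(2M0+M1)/6=-96/37
seg 1: a=-3, c=M1/2=140/111, d=(M2−M1)/(6·3)=-293/999, b=Δ1−h1·(2M1+M2)/6=44/37
seg 2: a=4, c=M2/2=-51/37, d=(M3−M2)/(6·2)=17/74, b=Δ2−h2·(2M2+M3)/6=31/37
t_q=9/2 → seg 1, τ=3/2; S=-3+44/37·τ+140/111·τ²+-293/999·τ³=187/296

  seg 0: a=1 b=-96/37 c=0 d=140/999
  seg 1: a=-3 b=44/37 c=140/111 d=-293/999
  seg 2: a=4 b=31/37 c=-51/37 d=17/74
S(9/2) = 187/296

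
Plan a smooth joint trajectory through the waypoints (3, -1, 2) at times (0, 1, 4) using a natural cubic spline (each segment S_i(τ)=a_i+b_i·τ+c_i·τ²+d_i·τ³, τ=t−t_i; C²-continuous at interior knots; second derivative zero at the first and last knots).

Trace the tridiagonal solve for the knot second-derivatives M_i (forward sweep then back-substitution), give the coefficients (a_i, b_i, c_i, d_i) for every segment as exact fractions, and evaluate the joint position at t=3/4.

Δ: Δ0=-4, Δ1=1
row 1: diag=8, rhs=30; c'=3/8, d'=15/4
back: M1=15/4
M: M0=0, M1=15/4, M2=0
seg 0: a=3, c=M0/2=0, d=(M1−M0)/(6·1)=5/8, b=Δ0−h0·(2M0+M1)/6=-37/8
seg 1: a=-1, c=M1/2=15/8, d=(M2−M1)/(6·3)=-5/24, b=Δ1−h1·(2M1+M2)/6=-11/4
t_q=3/4 → seg 0, τ=3/4; S=3+-37/8·τ+0·τ²+5/8·τ³=-105/512

  seg 0: a=3 b=-37/8 c=0 d=5/8
  seg 1: a=-1 b=-11/4 c=15/8 d=-5/24
S(3/4) = -105/512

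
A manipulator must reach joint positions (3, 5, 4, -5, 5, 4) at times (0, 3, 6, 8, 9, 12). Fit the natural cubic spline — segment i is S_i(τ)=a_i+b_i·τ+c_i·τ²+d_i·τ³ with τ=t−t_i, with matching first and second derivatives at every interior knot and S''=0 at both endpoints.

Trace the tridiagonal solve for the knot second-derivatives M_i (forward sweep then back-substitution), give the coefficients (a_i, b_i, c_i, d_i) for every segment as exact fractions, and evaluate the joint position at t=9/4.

Δ: Δ0=2/3, Δ1=-1/3, Δ2=-9/2, Δ3=10, Δ4=-1/3
row 1: diag=12, rhs=-6; c'=1/4, d'=-1/2
row 2: denom=10−3·1/4=37/4; d'=(-25−3·-1/2)/(37/4)=-94/37
row 3: denom=6−2·8/37=206/37; d'=(87−2·-94/37)/(206/37)=3407/206
row 4: denom=8−1·37/206=1611/206; d'=(-62−1·3407/206)/(1611/206)=-5393/537
back: M4=-5393/537
back: M3=3407/206−37/206·-5393/537=9850/537
back: M2=-94/37−8/37·9850/537=-3494/537
back: M1=-1/2−1/4·-3494/537=605/537
M: M0=0, M1=605/537, M2=-3494/537, M3=9850/537, M4=-5393/537, M5=0
seg 0: a=3, c=M0/2=0, d=(M1−M0)/(6·3)=605/9666, b=Δ0−h0·(2M0+M1)/6=37/358
seg 1: a=5, c=M1/2=605/1074, d=(M2−M1)/(6·3)=-4099/9666, b=Δ1−h1·(2M1+M2)/6=321/179
seg 2: a=4, c=M2/2=-1747/537, d=(M3−M2)/(6·2)=1112/537, b=Δ2−h2·(2M2+M3)/6=-2247/358
seg 3: a=-5, c=M3/2=4925/537, d=(M4−M3)/(6·1)=-5081/1074, b=Δ3−h3·(2M3+M4)/6=5971/1074
seg 4: a=5, c=M4/2=-5393/1074, d=(M5−M4)/(6·3)=5393/9666, b=Δ4−h4·(2M4+M5)/6=1738/179
t_q=9/4 → seg 0, τ=9/4; S=3+37/358·τ+0·τ²+605/9666·τ³=90399/22912

  seg 0: a=3 b=37/358 c=0 d=605/9666
  seg 1: a=5 b=321/179 c=605/1074 d=-4099/9666
  seg 2: a=4 b=-2247/358 c=-1747/537 d=1112/537
  seg 3: a=-5 b=5971/1074 c=4925/537 d=-5081/1074
  seg 4: a=5 b=1738/179 c=-5393/1074 d=5393/9666
S(9/4) = 90399/22912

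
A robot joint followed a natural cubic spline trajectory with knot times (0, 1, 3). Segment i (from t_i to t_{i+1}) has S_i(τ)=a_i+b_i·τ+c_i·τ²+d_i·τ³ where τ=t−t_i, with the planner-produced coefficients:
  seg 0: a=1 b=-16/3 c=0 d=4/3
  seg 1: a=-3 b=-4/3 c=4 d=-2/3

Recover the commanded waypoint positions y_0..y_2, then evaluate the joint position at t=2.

y_0 = S_0(0) = a_0 = 1
y_1 = S_1(0) = a_1 = -3
y_2 = S_1(2) = 5
t_q=2 is in segment 1 (τ=1); S_1(τ)=-1

y_0=1 y_1=-3 y_2=5
S(2) = -1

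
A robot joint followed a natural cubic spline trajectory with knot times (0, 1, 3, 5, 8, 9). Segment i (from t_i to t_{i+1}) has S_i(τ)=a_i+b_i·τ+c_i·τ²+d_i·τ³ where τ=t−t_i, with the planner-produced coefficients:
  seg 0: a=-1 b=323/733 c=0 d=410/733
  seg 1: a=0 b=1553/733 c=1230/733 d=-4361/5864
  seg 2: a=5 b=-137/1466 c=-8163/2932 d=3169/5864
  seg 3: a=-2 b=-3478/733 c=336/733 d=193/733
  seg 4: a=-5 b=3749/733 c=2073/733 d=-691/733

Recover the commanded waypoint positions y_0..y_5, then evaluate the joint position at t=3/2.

y_0 = S_0(0) = a_0 = -1
y_1 = S_1(0) = a_1 = 0
y_2 = S_2(0) = a_2 = 5
y_3 = S_3(0) = a_3 = -2
y_4 = S_4(0) = a_4 = -5
y_5 = S_4(1) = 2
t_q=3/2 is in segment 1 (τ=1/2); S_1(τ)=65015/46912

y_0=-1 y_1=0 y_2=5 y_3=-2 y_4=-5 y_5=2
S(3/2) = 65015/46912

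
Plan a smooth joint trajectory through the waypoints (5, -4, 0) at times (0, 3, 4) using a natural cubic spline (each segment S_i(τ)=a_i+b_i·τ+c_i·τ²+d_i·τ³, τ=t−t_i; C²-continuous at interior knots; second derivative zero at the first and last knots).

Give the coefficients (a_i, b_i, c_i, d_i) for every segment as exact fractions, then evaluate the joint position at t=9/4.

  seg 0: a=5 b=-45/8 c=0 d=7/24
  seg 1: a=-4 b=9/4 c=21/8 d=-7/8
S(9/4) = -2219/512

Δ: Δ0=-3, Δ1=4
row 1: diag=8, rhs=42; c'=1/8, d'=21/4
back: M1=21/4
M: M0=0, M1=21/4, M2=0
seg 0: a=5, c=M0/2=0, d=(M1−M0)/(6·3)=7/24, b=Δ0−h0·(2M0+M1)/6=-45/8
seg 1: a=-4, c=M1/2=21/8, d=(M2−M1)/(6·1)=-7/8, b=Δ1−h1·(2M1+M2)/6=9/4
t_q=9/4 → seg 0, τ=9/4; S=5+-45/8·τ+0·τ²+7/24·τ³=-2219/512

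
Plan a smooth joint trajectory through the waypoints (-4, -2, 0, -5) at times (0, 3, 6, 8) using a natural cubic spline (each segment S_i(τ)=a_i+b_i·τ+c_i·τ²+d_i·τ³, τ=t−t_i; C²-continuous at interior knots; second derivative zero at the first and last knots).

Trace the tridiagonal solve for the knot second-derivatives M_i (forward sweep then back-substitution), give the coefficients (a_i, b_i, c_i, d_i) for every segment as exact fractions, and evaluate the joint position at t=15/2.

Δ: Δ0=2/3, Δ1=2/3, Δ2=-5/2
row 1: diag=12, rhs=0; c'=1/4, d'=0
row 2: denom=10−3·1/4=37/4; d'=(-19−3·0)/(37/4)=-76/37
back: M2=-76/37
back: M1=0−1/4·-76/37=19/37
M: M0=0, M1=19/37, M2=-76/37, M3=0
seg 0: a=-4, c=M0/2=0, d=(M1−M0)/(6·3)=19/666, b=Δ0−h0·(2M0+M1)/6=91/222
seg 1: a=-2, c=M1/2=19/74, d=(M2−M1)/(6·3)=-95/666, b=Δ1−h1·(2M1+M2)/6=131/111
seg 2: a=0, c=M2/2=-38/37, d=(M3−M2)/(6·2)=19/111, b=Δ2−h2·(2M2+M3)/6=-251/222
t_q=15/2 → seg 2, τ=3/2; S=0+-251/222·τ+-38/37·τ²+19/111·τ³=-1015/296

  seg 0: a=-4 b=91/222 c=0 d=19/666
  seg 1: a=-2 b=131/111 c=19/74 d=-95/666
  seg 2: a=0 b=-251/222 c=-38/37 d=19/111
S(15/2) = -1015/296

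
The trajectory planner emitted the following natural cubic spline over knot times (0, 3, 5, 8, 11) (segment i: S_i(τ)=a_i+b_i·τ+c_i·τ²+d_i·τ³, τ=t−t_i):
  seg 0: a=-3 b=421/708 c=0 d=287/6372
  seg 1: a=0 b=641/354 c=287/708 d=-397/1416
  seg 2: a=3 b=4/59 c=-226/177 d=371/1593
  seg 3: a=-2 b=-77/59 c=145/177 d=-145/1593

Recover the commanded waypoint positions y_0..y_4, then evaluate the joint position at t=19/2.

y_0 = S_0(0) = a_0 = -3
y_1 = S_1(0) = a_1 = 0
y_2 = S_2(0) = a_2 = 3
y_3 = S_3(0) = a_3 = -2
y_4 = S_3(3) = -1
t_q=19/2 is in segment 3 (τ=3/2); S_3(τ)=-1143/472

y_0=-3 y_1=0 y_2=3 y_3=-2 y_4=-1
S(19/2) = -1143/472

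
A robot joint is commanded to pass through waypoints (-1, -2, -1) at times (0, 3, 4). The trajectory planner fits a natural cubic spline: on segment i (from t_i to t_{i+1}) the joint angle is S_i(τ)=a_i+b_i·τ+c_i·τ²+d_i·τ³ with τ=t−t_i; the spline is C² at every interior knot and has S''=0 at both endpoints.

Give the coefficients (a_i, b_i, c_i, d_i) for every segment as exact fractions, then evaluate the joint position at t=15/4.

Δ: Δ0=-1/3, Δ1=1
row 1: diag=8, rhs=8; c'=1/8, d'=1
back: M1=1
M: M0=0, M1=1, M2=0
seg 0: a=-1, c=M0/2=0, d=(M1−M0)/(6·3)=1/18, b=Δ0−h0·(2M0+M1)/6=-5/6
seg 1: a=-2, c=M1/2=1/2, d=(M2−M1)/(6·1)=-1/6, b=Δ1−h1·(2M1+M2)/6=2/3
t_q=15/4 → seg 1, τ=3/4; S=-2+2/3·τ+1/2·τ²+-1/6·τ³=-165/128

  seg 0: a=-1 b=-5/6 c=0 d=1/18
  seg 1: a=-2 b=2/3 c=1/2 d=-1/6
S(15/4) = -165/128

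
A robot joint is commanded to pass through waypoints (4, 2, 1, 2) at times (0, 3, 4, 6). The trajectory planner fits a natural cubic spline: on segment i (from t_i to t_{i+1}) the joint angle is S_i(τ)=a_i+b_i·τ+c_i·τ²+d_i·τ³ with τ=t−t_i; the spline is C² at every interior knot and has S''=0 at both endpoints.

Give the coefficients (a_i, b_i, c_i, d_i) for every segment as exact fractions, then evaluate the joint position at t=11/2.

Δ: Δ0=-2/3, Δ1=-1, Δ2=1/2
row 1: diag=8, rhs=-2; c'=1/8, d'=-1/4
row 2: denom=6−1·1/8=47/8; d'=(9−1·-1/4)/(47/8)=74/47
back: M2=74/47
back: M1=-1/4−1/8·74/47=-21/47
M: M0=0, M1=-21/47, M2=74/47, M3=0
seg 0: a=4, c=M0/2=0, d=(M1−M0)/(6·3)=-7/282, b=Δ0−h0·(2M0+M1)/6=-125/282
seg 1: a=2, c=M1/2=-21/94, d=(M2−M1)/(6·1)=95/282, b=Δ1−h1·(2M1+M2)/6=-157/141
seg 2: a=1, c=M2/2=37/47, d=(M3−M2)/(6·2)=-37/282, b=Δ2−h2·(2M2+M3)/6=-155/282
t_q=11/2 → seg 2, τ=3/2; S=1+-155/282·τ+37/47·τ²+-37/282·τ³=1131/752

  seg 0: a=4 b=-125/282 c=0 d=-7/282
  seg 1: a=2 b=-157/141 c=-21/94 d=95/282
  seg 2: a=1 b=-155/282 c=37/47 d=-37/282
S(11/2) = 1131/752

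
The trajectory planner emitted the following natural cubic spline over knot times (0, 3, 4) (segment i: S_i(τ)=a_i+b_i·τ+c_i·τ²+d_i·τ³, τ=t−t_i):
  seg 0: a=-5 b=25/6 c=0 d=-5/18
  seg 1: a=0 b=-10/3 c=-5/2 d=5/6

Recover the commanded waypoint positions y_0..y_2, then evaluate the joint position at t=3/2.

y_0 = S_0(0) = a_0 = -5
y_1 = S_1(0) = a_1 = 0
y_2 = S_1(1) = -5
t_q=3/2 is in segment 0 (τ=3/2); S_0(τ)=5/16

y_0=-5 y_1=0 y_2=-5
S(3/2) = 5/16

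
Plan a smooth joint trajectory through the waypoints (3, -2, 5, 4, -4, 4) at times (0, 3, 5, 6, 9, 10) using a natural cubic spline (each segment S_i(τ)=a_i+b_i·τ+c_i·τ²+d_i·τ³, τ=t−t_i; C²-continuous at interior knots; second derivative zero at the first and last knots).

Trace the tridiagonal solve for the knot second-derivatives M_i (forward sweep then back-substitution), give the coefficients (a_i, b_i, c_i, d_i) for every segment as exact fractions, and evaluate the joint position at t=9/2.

  seg 0: a=3 b=-2801/750 c=0 d=517/2250
  seg 1: a=-2 b=926/375 c=517/250 d=-2329/3000
  seg 2: a=5 b=1069/750 c=-259/100 d=247/1500
  seg 3: a=4 b=-4891/1500 c=-262/125 d=1147/1500
  seg 4: a=-4 b=3607/750 c=2393/500 d=-2393/1500
S(9/2) = 5979/1600

Δ: Δ0=-5/3, Δ1=7/2, Δ2=-1, Δ3=-8/3, Δ4=8
row 1: diag=10, rhs=31; c'=1/5, d'=31/10
row 2: denom=6−2·1/5=28/5; d'=(-27−2·31/10)/(28/5)=-83/14
row 3: denom=8−1·5/28=219/28; d'=(-10−1·-83/14)/(219/28)=-38/73
row 4: denom=8−3·28/73=500/73; d'=(64−3·-38/73)/(500/73)=2393/250
back: M4=2393/250
back: M3=-38/73−28/73·2393/250=-524/125
back: M2=-83/14−5/28·-524/125=-259/50
back: M1=31/10−1/5·-259/50=517/125
M: M0=0, M1=517/125, M2=-259/50, M3=-524/125, M4=2393/250, M5=0
seg 0: a=3, c=M0/2=0, d=(M1−M0)/(6·3)=517/2250, b=Δ0−h0·(2M0+M1)/6=-2801/750
seg 1: a=-2, c=M1/2=517/250, d=(M2−M1)/(6·2)=-2329/3000, b=Δ1−h1·(2M1+M2)/6=926/375
seg 2: a=5, c=M2/2=-259/100, d=(M3−M2)/(6·1)=247/1500, b=Δ2−h2·(2M2+M3)/6=1069/750
seg 3: a=4, c=M3/2=-262/125, d=(M4−M3)/(6·3)=1147/1500, b=Δ3−h3·(2M3+M4)/6=-4891/1500
seg 4: a=-4, c=M4/2=2393/500, d=(M5−M4)/(6·1)=-2393/1500, b=Δ4−h4·(2M4+M5)/6=3607/750
t_q=9/2 → seg 1, τ=3/2; S=-2+926/375·τ+517/250·τ²+-2329/3000·τ³=5979/1600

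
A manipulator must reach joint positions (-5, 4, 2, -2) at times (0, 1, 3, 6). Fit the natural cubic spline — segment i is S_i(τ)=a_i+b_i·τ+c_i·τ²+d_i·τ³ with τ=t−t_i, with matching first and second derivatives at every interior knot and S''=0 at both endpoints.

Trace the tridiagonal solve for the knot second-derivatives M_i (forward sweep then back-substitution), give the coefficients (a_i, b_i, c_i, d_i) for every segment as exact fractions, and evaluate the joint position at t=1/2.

Δ: Δ0=9, Δ1=-1, Δ2=-4/3
row 1: diag=6, rhs=-60; c'=1/3, d'=-10
row 2: denom=10−2·1/3=28/3; d'=(-2−2·-10)/(28/3)=27/14
back: M2=27/14
back: M1=-10−1/3·27/14=-149/14
M: M0=0, M1=-149/14, M2=27/14, M3=0
seg 0: a=-5, c=M0/2=0, d=(M1−M0)/(6·1)=-149/84, b=Δ0−h0·(2M0+M1)/6=905/84
seg 1: a=4, c=M1/2=-149/28, d=(M2−M1)/(6·2)=22/21, b=Δ1−h1·(2M1+M2)/6=229/42
seg 2: a=2, c=M2/2=27/28, d=(M3−M2)/(6·3)=-3/28, b=Δ2−h2·(2M2+M3)/6=-137/42
t_q=1/2 → seg 0, τ=1/2; S=-5+905/84·τ+0·τ²+-149/84·τ³=37/224

  seg 0: a=-5 b=905/84 c=0 d=-149/84
  seg 1: a=4 b=229/42 c=-149/28 d=22/21
  seg 2: a=2 b=-137/42 c=27/28 d=-3/28
S(1/2) = 37/224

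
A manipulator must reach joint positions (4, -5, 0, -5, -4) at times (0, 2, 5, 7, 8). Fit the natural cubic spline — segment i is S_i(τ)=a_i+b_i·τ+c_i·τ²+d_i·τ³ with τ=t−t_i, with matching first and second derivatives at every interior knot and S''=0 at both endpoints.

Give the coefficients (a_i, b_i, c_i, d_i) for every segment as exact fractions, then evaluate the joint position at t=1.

  seg 0: a=4 b=-9479/1518 c=0 d=331/759
  seg 1: a=-5 b=-1535/1518 c=662/253 d=-2617/4554
  seg 2: a=0 b=-628/759 c=-1293/506 d=5219/6072
  seg 3: a=-5 b=-1115/1518 c=2633/1012 d=-2633/3036
S(1) = -915/506

Δ: Δ0=-9/2, Δ1=5/3, Δ2=-5/2, Δ3=1
row 1: diag=10, rhs=37; c'=3/10, d'=37/10
row 2: denom=10−3·3/10=91/10; d'=(-25−3·37/10)/(91/10)=-361/91
row 3: denom=6−2·20/91=506/91; d'=(21−2·-361/91)/(506/91)=2633/506
back: M3=2633/506
back: M2=-361/91−20/91·2633/506=-1293/253
back: M1=37/10−3/10·-1293/253=1324/253
M: M0=0, M1=1324/253, M2=-1293/253, M3=2633/506, M4=0
seg 0: a=4, c=M0/2=0, d=(M1−M0)/(6·2)=331/759, b=Δ0−h0·(2M0+M1)/6=-9479/1518
seg 1: a=-5, c=M1/2=662/253, d=(M2−M1)/(6·3)=-2617/4554, b=Δ1−h1·(2M1+M2)/6=-1535/1518
seg 2: a=0, c=M2/2=-1293/506, d=(M3−M2)/(6·2)=5219/6072, b=Δ2−h2·(2M2+M3)/6=-628/759
seg 3: a=-5, c=M3/2=2633/1012, d=(M4−M3)/(6·1)=-2633/3036, b=Δ3−h3·(2M3+M4)/6=-1115/1518
t_q=1 → seg 0, τ=1; S=4+-9479/1518·τ+0·τ²+331/759·τ³=-915/506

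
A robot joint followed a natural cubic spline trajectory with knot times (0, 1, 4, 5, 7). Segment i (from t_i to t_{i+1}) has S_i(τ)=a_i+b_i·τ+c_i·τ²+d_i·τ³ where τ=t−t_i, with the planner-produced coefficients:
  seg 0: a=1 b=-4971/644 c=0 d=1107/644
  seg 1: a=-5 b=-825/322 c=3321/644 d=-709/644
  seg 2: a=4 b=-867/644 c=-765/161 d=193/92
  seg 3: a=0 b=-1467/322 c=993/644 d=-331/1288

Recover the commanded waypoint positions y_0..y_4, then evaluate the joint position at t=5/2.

y_0 = S_0(0) = a_0 = 1
y_1 = S_1(0) = a_1 = -5
y_2 = S_2(0) = a_2 = 4
y_3 = S_3(0) = a_3 = 0
y_4 = S_3(2) = -5
t_q=5/2 is in segment 1 (τ=3/2); S_1(τ)=-4925/5152

y_0=1 y_1=-5 y_2=4 y_3=0 y_4=-5
S(5/2) = -4925/5152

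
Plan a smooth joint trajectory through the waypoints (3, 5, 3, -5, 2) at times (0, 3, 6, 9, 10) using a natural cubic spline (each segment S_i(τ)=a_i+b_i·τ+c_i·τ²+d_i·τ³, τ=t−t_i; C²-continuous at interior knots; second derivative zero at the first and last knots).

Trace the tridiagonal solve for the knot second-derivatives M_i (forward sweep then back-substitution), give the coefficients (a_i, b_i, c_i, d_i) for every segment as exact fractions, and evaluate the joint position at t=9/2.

  seg 0: a=3 b=197/324 c=0 d=19/2916
  seg 1: a=5 b=127/162 c=19/324 d=-527/2916
  seg 2: a=3 b=-1213/324 c=-127/81 d=1873/2916
  seg 3: a=-5 b=679/162 c=455/108 d=-455/324
S(9/2) = 547/96

Δ: Δ0=2/3, Δ1=-2/3, Δ2=-8/3, Δ3=7
row 1: diag=12, rhs=-8; c'=1/4, d'=-2/3
row 2: denom=12−3·1/4=45/4; d'=(-12−3·-2/3)/(45/4)=-8/9
row 3: denom=8−3·4/15=36/5; d'=(58−3·-8/9)/(36/5)=455/54
back: M3=455/54
back: M2=-8/9−4/15·455/54=-254/81
back: M1=-2/3−1/4·-254/81=19/162
M: M0=0, M1=19/162, M2=-254/81, M3=455/54, M4=0
seg 0: a=3, c=M0/2=0, d=(M1−M0)/(6·3)=19/2916, b=Δ0−h0·(2M0+M1)/6=197/324
seg 1: a=5, c=M1/2=19/324, d=(M2−M1)/(6·3)=-527/2916, b=Δ1−h1·(2M1+M2)/6=127/162
seg 2: a=3, c=M2/2=-127/81, d=(M3−M2)/(6·3)=1873/2916, b=Δ2−h2·(2M2+M3)/6=-1213/324
seg 3: a=-5, c=M3/2=455/108, d=(M4−M3)/(6·1)=-455/324, b=Δ3−h3·(2M3+M4)/6=679/162
t_q=9/2 → seg 1, τ=3/2; S=5+127/162·τ+19/324·τ²+-527/2916·τ³=547/96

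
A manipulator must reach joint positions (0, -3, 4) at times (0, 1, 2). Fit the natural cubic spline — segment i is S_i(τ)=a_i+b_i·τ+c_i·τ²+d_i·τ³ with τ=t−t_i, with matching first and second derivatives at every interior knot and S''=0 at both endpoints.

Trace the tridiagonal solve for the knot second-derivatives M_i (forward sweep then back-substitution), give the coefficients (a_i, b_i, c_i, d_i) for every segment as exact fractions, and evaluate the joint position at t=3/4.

  seg 0: a=0 b=-11/2 c=0 d=5/2
  seg 1: a=-3 b=2 c=15/2 d=-5/2
S(3/4) = -393/128

Δ: Δ0=-3, Δ1=7
row 1: diag=4, rhs=60; c'=1/4, d'=15
back: M1=15
M: M0=0, M1=15, M2=0
seg 0: a=0, c=M0/2=0, d=(M1−M0)/(6·1)=5/2, b=Δ0−h0·(2M0+M1)/6=-11/2
seg 1: a=-3, c=M1/2=15/2, d=(M2−M1)/(6·1)=-5/2, b=Δ1−h1·(2M1+M2)/6=2
t_q=3/4 → seg 0, τ=3/4; S=0+-11/2·τ+0·τ²+5/2·τ³=-393/128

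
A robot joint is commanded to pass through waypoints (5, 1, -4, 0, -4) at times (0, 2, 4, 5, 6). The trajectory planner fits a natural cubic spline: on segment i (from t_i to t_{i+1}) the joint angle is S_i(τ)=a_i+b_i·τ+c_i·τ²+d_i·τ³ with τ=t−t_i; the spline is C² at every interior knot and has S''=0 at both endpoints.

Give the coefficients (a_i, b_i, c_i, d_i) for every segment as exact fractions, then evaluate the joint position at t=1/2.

  seg 0: a=5 b=-59/56 c=0 d=-53/224
  seg 1: a=1 b=-109/28 c=-159/112 d=237/224
  seg 2: a=-4 b=25/8 c=69/14 d=-227/56
  seg 3: a=0 b=23/28 c=-405/56 d=135/56
S(1/2) = 7963/1792

Δ: Δ0=-2, Δ1=-5/2, Δ2=4, Δ3=-4
row 1: diag=8, rhs=-3; c'=1/4, d'=-3/8
row 2: denom=6−2·1/4=11/2; d'=(39−2·-3/8)/(11/2)=159/22
row 3: denom=4−1·2/11=42/11; d'=(-48−1·159/22)/(42/11)=-405/28
back: M3=-405/28
back: M2=159/22−2/11·-405/28=69/7
back: M1=-3/8−1/4·69/7=-159/56
M: M0=0, M1=-159/56, M2=69/7, M3=-405/28, M4=0
seg 0: a=5, c=M0/2=0, d=(M1−M0)/(6·2)=-53/224, b=Δ0−h0·(2M0+M1)/6=-59/56
seg 1: a=1, c=M1/2=-159/112, d=(M2−M1)/(6·2)=237/224, b=Δ1−h1·(2M1+M2)/6=-109/28
seg 2: a=-4, c=M2/2=69/14, d=(M3−M2)/(6·1)=-227/56, b=Δ2−h2·(2M2+M3)/6=25/8
seg 3: a=0, c=M3/2=-405/56, d=(M4−M3)/(6·1)=135/56, b=Δ3−h3·(2M3+M4)/6=23/28
t_q=1/2 → seg 0, τ=1/2; S=5+-59/56·τ+0·τ²+-53/224·τ³=7963/1792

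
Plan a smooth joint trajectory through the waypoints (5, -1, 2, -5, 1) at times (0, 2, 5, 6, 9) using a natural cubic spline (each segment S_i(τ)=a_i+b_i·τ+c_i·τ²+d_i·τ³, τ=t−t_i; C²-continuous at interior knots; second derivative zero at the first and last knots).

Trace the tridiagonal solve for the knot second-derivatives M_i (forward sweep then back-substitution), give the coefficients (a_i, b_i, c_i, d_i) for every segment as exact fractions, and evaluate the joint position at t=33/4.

  seg 0: a=5 b=-436/93 c=0 d=157/372
  seg 1: a=-1 b=35/93 c=157/62 d=-1297/1674
  seg 2: a=2 b=-995/186 c=-413/93 d=173/62
  seg 3: a=-5 b=-545/93 c=731/186 d=-731/1674
S(33/4) = -12949/3968

Δ: Δ0=-3, Δ1=1, Δ2=-7, Δ3=2
row 1: diag=10, rhs=24; c'=3/10, d'=12/5
row 2: denom=8−3·3/10=71/10; d'=(-48−3·12/5)/(71/10)=-552/71
row 3: denom=8−1·10/71=558/71; d'=(54−1·-552/71)/(558/71)=731/93
back: M3=731/93
back: M2=-552/71−10/71·731/93=-826/93
back: M1=12/5−3/10·-826/93=157/31
M: M0=0, M1=157/31, M2=-826/93, M3=731/93, M4=0
seg 0: a=5, c=M0/2=0, d=(M1−M0)/(6·2)=157/372, b=Δ0−h0·(2M0+M1)/6=-436/93
seg 1: a=-1, c=M1/2=157/62, d=(M2−M1)/(6·3)=-1297/1674, b=Δ1−h1·(2M1+M2)/6=35/93
seg 2: a=2, c=M2/2=-413/93, d=(M3−M2)/(6·1)=173/62, b=Δ2−h2·(2M2+M3)/6=-995/186
seg 3: a=-5, c=M3/2=731/186, d=(M4−M3)/(6·3)=-731/1674, b=Δ3−h3·(2M3+M4)/6=-545/93
t_q=33/4 → seg 3, τ=9/4; S=-5+-545/93·τ+731/186·τ²+-731/1674·τ³=-12949/3968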